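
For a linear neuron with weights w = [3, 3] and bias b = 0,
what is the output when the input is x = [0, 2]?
y = 6

y = (3)(0) + (3)(2) + 0 = 6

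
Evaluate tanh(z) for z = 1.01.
0.7658

tanh(1.01) = (e^(1.01) - e^(-1.01))/(e^(1.01) + e^(-1.01)) = 0.7658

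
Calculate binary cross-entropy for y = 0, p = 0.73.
L = 1.309

L = -0·log(0.73) - 1·log(0.27) = -log(0.27) = 1.309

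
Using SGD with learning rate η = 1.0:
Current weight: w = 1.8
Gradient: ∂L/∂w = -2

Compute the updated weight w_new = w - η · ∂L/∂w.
w_new = 3.8

w_new = w - η·∂L/∂w = 1.8 - 1.0×(-2) = 1.8 - (-2) = 3.8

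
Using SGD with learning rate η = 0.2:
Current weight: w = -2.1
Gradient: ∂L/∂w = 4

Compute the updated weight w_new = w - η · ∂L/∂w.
w_new = -2.9

w_new = w - η·∂L/∂w = -2.1 - 0.2×(4) = -2.1 - (0.8) = -2.9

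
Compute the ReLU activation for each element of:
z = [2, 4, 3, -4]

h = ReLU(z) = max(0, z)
h = [2, 4, 3, 0]

ReLU applied element-wise: max(0,2)=2, max(0,4)=4, max(0,3)=3, max(0,-4)=0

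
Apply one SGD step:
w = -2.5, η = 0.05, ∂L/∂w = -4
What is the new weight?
w_new = -2.3

w_new = w - η·∂L/∂w = -2.5 - 0.05×(-4) = -2.5 - (-0.2) = -2.3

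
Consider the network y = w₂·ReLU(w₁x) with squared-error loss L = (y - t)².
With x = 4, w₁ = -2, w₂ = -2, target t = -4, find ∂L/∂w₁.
∂L/∂w₁ = 0

Forward pass:
z = w₁x = -2×4 = -8
h = ReLU(-8) = 0
y = w₂h = -2×0 = 0

Backward pass:
∂L/∂y = 2(y - t) = 2(0 - -4) = 8
∂y/∂h = w₂ = -2
∂h/∂z = 0 (ReLU derivative)
∂z/∂w₁ = x = 4

∂L/∂w₁ = 8 × -2 × 0 × 4 = 0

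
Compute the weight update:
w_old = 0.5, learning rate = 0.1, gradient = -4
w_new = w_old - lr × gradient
w_new = 0.9

w_new = w - η·∂L/∂w = 0.5 - 0.1×(-4) = 0.5 - (-0.4) = 0.9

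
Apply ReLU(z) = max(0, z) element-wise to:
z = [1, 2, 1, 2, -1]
h = [1, 2, 1, 2, 0]

ReLU applied element-wise: max(0,1)=1, max(0,2)=2, max(0,1)=1, max(0,2)=2, max(0,-1)=0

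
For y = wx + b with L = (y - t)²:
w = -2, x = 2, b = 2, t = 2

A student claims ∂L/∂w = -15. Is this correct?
Incorrect

y = (-2)(2) + 2 = -2
∂L/∂y = 2(y - t) = 2(-2 - 2) = -8
∂y/∂w = x = 2
∂L/∂w = -8 × 2 = -16

Claimed value: -15
Incorrect: The correct gradient is -16.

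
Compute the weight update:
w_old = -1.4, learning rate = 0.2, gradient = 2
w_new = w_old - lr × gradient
w_new = -1.8

w_new = w - η·∂L/∂w = -1.4 - 0.2×(2) = -1.4 - (0.4) = -1.8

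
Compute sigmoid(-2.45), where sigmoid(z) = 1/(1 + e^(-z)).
0.07944

sigmoid(-2.45) = 1/(1 + e^(2.45)) = 1/(1 + 11.59) = 0.07944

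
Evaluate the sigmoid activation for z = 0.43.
0.6059

sigmoid(0.43) = 1/(1 + e^(-0.43)) = 1/(1 + 0.6505) = 0.6059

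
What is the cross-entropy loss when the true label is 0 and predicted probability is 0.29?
L = 0.3425

L = -0·log(0.29) - 1·log(0.71) = -log(0.71) = 0.3425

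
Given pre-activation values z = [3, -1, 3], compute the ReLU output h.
h = [3, 0, 3]

ReLU applied element-wise: max(0,3)=3, max(0,-1)=0, max(0,3)=3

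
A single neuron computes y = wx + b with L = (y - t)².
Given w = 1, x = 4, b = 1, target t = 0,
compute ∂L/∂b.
∂L/∂b = 10

y = wx + b = (1)(4) + 1 = 5
∂L/∂y = 2(y - t) = 2(5 - 0) = 10
∂y/∂b = 1
∂L/∂b = ∂L/∂y · ∂y/∂b = 10 × 1 = 10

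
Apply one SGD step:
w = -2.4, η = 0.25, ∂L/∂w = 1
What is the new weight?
w_new = -2.65

w_new = w - η·∂L/∂w = -2.4 - 0.25×(1) = -2.4 - (0.25) = -2.65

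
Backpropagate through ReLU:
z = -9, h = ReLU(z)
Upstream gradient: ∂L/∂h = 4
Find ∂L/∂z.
∂L/∂z = 0

h = ReLU(-9) = 0
Since z < 0: ∂h/∂z = 0
∂L/∂z = ∂L/∂h · ∂h/∂z = 4 × 0 = 0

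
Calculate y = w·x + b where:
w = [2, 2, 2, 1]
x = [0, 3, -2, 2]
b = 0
y = 4

y = (2)(0) + (2)(3) + (2)(-2) + (1)(2) + 0 = 4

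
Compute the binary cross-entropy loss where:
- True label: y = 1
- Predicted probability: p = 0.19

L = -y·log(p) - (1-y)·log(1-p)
L = 1.661

L = -1·log(0.19) - 0·log(0.81) = -log(0.19) = 1.661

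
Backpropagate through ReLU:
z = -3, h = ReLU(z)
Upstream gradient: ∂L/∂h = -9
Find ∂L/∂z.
∂L/∂z = 0

h = ReLU(-3) = 0
Since z < 0: ∂h/∂z = 0
∂L/∂z = ∂L/∂h · ∂h/∂z = -9 × 0 = 0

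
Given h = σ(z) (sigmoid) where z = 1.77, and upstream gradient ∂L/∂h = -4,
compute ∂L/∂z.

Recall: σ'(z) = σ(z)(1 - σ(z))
∂L/∂z = -0.4974

σ(1.77) = 0.8545
σ'(1.77) = σ(1.77)(1 - σ(1.77)) = 0.8545 × 0.1455 = 0.1244
∂L/∂z = ∂L/∂h · σ'(z) = -4 × 0.1244 = -0.4974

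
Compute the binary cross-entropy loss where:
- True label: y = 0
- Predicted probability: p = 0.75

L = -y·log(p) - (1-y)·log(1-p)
L = 1.386

L = -0·log(0.75) - 1·log(0.25) = -log(0.25) = 1.386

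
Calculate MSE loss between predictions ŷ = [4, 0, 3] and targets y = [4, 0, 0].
MSE = 3

MSE = (1/3)((4-4)² + (0-0)² + (3-0)²) = (1/3)(0 + 0 + 9) = 3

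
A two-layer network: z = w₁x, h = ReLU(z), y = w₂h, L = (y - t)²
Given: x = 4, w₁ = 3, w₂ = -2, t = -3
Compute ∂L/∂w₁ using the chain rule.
∂L/∂w₁ = 336

Forward pass:
z = w₁x = 3×4 = 12
h = ReLU(12) = 12
y = w₂h = -2×12 = -24

Backward pass:
∂L/∂y = 2(y - t) = 2(-24 - -3) = -42
∂y/∂h = w₂ = -2
∂h/∂z = 1 (ReLU derivative)
∂z/∂w₁ = x = 4

∂L/∂w₁ = -42 × -2 × 1 × 4 = 336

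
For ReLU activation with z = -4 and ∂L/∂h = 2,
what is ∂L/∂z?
∂L/∂z = 0

h = ReLU(-4) = 0
Since z < 0: ∂h/∂z = 0
∂L/∂z = ∂L/∂h · ∂h/∂z = 2 × 0 = 0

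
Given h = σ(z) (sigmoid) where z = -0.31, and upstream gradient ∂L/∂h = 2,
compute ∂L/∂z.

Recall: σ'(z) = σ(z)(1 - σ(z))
∂L/∂z = 0.4882

σ(-0.31) = 0.4231
σ'(-0.31) = σ(-0.31)(1 - σ(-0.31)) = 0.4231 × 0.5769 = 0.2441
∂L/∂z = ∂L/∂h · σ'(z) = 2 × 0.2441 = 0.4882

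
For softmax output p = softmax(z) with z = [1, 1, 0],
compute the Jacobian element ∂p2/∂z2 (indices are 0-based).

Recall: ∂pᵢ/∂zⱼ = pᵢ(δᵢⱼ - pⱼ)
∂p2/∂z2 = 0.1312

p = softmax(z) = [0.4223, 0.4223, 0.1554]
p2 = 0.1554

∂p2/∂z2 = p2(1 - p2) = 0.1554 × (1 - 0.1554) = 0.1312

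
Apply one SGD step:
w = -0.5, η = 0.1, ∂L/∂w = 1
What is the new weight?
w_new = -0.6

w_new = w - η·∂L/∂w = -0.5 - 0.1×(1) = -0.5 - (0.1) = -0.6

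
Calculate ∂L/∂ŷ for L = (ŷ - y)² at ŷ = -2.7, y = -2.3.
∂L/∂ŷ = -0.8

∂L/∂ŷ = 2(ŷ - y) = 2(-2.7 - -2.3) = 2(-0.4) = -0.8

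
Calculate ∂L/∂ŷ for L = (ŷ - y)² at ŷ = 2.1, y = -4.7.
∂L/∂ŷ = 13.6

∂L/∂ŷ = 2(ŷ - y) = 2(2.1 - -4.7) = 2(6.8) = 13.6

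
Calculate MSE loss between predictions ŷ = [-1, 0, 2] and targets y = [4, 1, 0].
MSE = 10

MSE = (1/3)((-1-4)² + (0-1)² + (2-0)²) = (1/3)(25 + 1 + 4) = 10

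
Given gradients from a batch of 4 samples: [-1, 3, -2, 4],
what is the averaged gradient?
Average gradient = 1

Average = (1/4)(-1 + 3 + -2 + 4) = 4/4 = 1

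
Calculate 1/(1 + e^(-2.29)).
0.908

sigmoid(2.29) = 1/(1 + e^(-2.29)) = 1/(1 + 0.1013) = 0.908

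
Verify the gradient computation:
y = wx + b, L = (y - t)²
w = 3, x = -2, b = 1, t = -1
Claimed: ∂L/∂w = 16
Correct

y = (3)(-2) + 1 = -5
∂L/∂y = 2(y - t) = 2(-5 - -1) = -8
∂y/∂w = x = -2
∂L/∂w = -8 × -2 = 16

Claimed value: 16
Correct: The correct gradient is 16.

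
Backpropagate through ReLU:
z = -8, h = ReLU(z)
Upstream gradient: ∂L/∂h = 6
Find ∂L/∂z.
∂L/∂z = 0

h = ReLU(-8) = 0
Since z < 0: ∂h/∂z = 0
∂L/∂z = ∂L/∂h · ∂h/∂z = 6 × 0 = 0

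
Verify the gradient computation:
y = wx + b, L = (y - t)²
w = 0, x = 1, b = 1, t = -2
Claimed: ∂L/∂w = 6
Correct

y = (0)(1) + 1 = 1
∂L/∂y = 2(y - t) = 2(1 - -2) = 6
∂y/∂w = x = 1
∂L/∂w = 6 × 1 = 6

Claimed value: 6
Correct: The correct gradient is 6.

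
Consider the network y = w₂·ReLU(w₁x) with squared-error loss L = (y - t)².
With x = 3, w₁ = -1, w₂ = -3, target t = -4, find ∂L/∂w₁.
∂L/∂w₁ = 0

Forward pass:
z = w₁x = -1×3 = -3
h = ReLU(-3) = 0
y = w₂h = -3×0 = 0

Backward pass:
∂L/∂y = 2(y - t) = 2(0 - -4) = 8
∂y/∂h = w₂ = -3
∂h/∂z = 0 (ReLU derivative)
∂z/∂w₁ = x = 3

∂L/∂w₁ = 8 × -3 × 0 × 3 = 0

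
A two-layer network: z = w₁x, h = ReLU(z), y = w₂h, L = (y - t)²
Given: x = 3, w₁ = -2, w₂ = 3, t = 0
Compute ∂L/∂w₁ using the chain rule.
∂L/∂w₁ = 0

Forward pass:
z = w₁x = -2×3 = -6
h = ReLU(-6) = 0
y = w₂h = 3×0 = 0

Backward pass:
∂L/∂y = 2(y - t) = 2(0 - 0) = 0
∂y/∂h = w₂ = 3
∂h/∂z = 0 (ReLU derivative)
∂z/∂w₁ = x = 3

∂L/∂w₁ = 0 × 3 × 0 × 3 = 0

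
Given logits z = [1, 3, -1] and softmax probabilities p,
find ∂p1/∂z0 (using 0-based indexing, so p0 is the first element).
∂p1/∂z0 = -0.1017

p = softmax(z) = [0.1173, 0.8668, 0.01588]
p1 = 0.8668, p0 = 0.1173

∂p1/∂z0 = -p1 × p0 = -0.8668 × 0.1173 = -0.1017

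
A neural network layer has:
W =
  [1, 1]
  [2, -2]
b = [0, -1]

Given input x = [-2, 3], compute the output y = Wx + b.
y = [1, -11]

Wx = [1×-2 + 1×3, 2×-2 + -2×3]
   = [1, -10]
y = Wx + b = [1 + 0, -10 + -1] = [1, -11]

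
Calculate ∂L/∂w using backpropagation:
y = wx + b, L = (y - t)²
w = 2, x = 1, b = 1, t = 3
∂L/∂w = 0

y = wx + b = (2)(1) + 1 = 3
∂L/∂y = 2(y - t) = 2(3 - 3) = 0
∂y/∂w = x = 1
∂L/∂w = ∂L/∂y · ∂y/∂w = 0 × 1 = 0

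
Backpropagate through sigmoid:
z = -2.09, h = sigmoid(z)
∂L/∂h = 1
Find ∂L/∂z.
∂L/∂z = 0.09796

σ(-2.09) = 0.1101
σ'(-2.09) = σ(-2.09)(1 - σ(-2.09)) = 0.1101 × 0.8899 = 0.09796
∂L/∂z = ∂L/∂h · σ'(z) = 1 × 0.09796 = 0.09796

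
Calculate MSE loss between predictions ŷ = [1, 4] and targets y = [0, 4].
MSE = 0.5

MSE = (1/2)((1-0)² + (4-4)²) = (1/2)(1 + 0) = 0.5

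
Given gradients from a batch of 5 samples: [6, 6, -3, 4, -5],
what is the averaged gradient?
Average gradient = 1.6

Average = (1/5)(6 + 6 + -3 + 4 + -5) = 8/5 = 1.6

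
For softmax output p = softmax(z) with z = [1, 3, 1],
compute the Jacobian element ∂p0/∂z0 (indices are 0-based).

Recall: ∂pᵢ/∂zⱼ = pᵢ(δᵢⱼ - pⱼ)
∂p0/∂z0 = 0.09516

p = softmax(z) = [0.1065, 0.787, 0.1065]
p0 = 0.1065

∂p0/∂z0 = p0(1 - p0) = 0.1065 × (1 - 0.1065) = 0.09516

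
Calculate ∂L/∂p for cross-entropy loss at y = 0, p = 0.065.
∂L/∂p = 1.07

∂L/∂p = -y/p + (1-y)/(1-p) = 0 + 1/0.935 = 1.07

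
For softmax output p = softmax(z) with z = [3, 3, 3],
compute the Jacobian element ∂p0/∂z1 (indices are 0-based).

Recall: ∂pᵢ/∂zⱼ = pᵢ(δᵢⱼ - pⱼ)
∂p0/∂z1 = -0.1111

p = softmax(z) = [0.3333, 0.3333, 0.3333]
p0 = 0.3333, p1 = 0.3333

∂p0/∂z1 = -p0 × p1 = -0.3333 × 0.3333 = -0.1111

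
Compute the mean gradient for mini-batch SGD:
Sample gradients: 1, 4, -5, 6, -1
Average gradient = 1

Average = (1/5)(1 + 4 + -5 + 6 + -1) = 5/5 = 1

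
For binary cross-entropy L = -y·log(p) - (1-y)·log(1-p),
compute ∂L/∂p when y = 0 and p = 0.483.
∂L/∂p = 1.934

∂L/∂p = -y/p + (1-y)/(1-p) = 0 + 1/0.517 = 1.934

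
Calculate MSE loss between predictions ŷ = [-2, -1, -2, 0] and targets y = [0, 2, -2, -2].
MSE = 4.25

MSE = (1/4)((-2-0)² + (-1-2)² + (-2--2)² + (0--2)²) = (1/4)(4 + 9 + 0 + 4) = 4.25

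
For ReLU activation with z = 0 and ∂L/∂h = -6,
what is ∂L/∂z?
∂L/∂z = 0

h = ReLU(0) = 0
At z = 0: ∂h/∂z = 0 (by convention)
∂L/∂z = ∂L/∂h · ∂h/∂z = -6 × 0 = 0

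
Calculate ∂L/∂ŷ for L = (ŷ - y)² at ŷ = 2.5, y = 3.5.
∂L/∂ŷ = -2.0

∂L/∂ŷ = 2(ŷ - y) = 2(2.5 - 3.5) = 2(-1.0) = -2.0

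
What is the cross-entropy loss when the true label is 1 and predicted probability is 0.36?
L = 1.022

L = -1·log(0.36) - 0·log(0.64) = -log(0.36) = 1.022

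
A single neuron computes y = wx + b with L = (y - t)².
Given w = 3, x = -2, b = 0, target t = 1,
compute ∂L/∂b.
∂L/∂b = -14

y = wx + b = (3)(-2) + 0 = -6
∂L/∂y = 2(y - t) = 2(-6 - 1) = -14
∂y/∂b = 1
∂L/∂b = ∂L/∂y · ∂y/∂b = -14 × 1 = -14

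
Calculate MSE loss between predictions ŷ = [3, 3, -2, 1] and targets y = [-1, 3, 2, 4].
MSE = 10.25

MSE = (1/4)((3--1)² + (3-3)² + (-2-2)² + (1-4)²) = (1/4)(16 + 0 + 16 + 9) = 10.25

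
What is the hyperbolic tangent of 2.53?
0.9874

tanh(2.53) = (e^(2.53) - e^(-2.53))/(e^(2.53) + e^(-2.53)) = 0.9874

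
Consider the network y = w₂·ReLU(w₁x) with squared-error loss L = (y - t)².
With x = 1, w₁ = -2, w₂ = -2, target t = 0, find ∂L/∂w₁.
∂L/∂w₁ = 0

Forward pass:
z = w₁x = -2×1 = -2
h = ReLU(-2) = 0
y = w₂h = -2×0 = 0

Backward pass:
∂L/∂y = 2(y - t) = 2(0 - 0) = 0
∂y/∂h = w₂ = -2
∂h/∂z = 0 (ReLU derivative)
∂z/∂w₁ = x = 1

∂L/∂w₁ = 0 × -2 × 0 × 1 = 0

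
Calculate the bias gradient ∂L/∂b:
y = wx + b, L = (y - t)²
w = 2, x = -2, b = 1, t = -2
∂L/∂b = -2

y = wx + b = (2)(-2) + 1 = -3
∂L/∂y = 2(y - t) = 2(-3 - -2) = -2
∂y/∂b = 1
∂L/∂b = ∂L/∂y · ∂y/∂b = -2 × 1 = -2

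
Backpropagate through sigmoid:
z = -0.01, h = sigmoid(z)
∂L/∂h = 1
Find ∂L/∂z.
∂L/∂z = 0.25

σ(-0.01) = 0.4975
σ'(-0.01) = σ(-0.01)(1 - σ(-0.01)) = 0.4975 × 0.5025 = 0.25
∂L/∂z = ∂L/∂h · σ'(z) = 1 × 0.25 = 0.25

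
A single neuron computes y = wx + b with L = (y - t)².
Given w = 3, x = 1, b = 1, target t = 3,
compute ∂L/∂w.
∂L/∂w = 2

y = wx + b = (3)(1) + 1 = 4
∂L/∂y = 2(y - t) = 2(4 - 3) = 2
∂y/∂w = x = 1
∂L/∂w = ∂L/∂y · ∂y/∂w = 2 × 1 = 2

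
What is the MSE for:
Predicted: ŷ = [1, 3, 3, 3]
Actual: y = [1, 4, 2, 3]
MSE = 0.5

MSE = (1/4)((1-1)² + (3-4)² + (3-2)² + (3-3)²) = (1/4)(0 + 1 + 1 + 0) = 0.5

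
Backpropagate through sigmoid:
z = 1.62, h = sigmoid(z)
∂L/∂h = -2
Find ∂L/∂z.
∂L/∂z = -0.2758

σ(1.62) = 0.8348
σ'(1.62) = σ(1.62)(1 - σ(1.62)) = 0.8348 × 0.1652 = 0.1379
∂L/∂z = ∂L/∂h · σ'(z) = -2 × 0.1379 = -0.2758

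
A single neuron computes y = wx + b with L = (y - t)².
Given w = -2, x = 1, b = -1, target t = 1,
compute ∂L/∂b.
∂L/∂b = -8

y = wx + b = (-2)(1) + -1 = -3
∂L/∂y = 2(y - t) = 2(-3 - 1) = -8
∂y/∂b = 1
∂L/∂b = ∂L/∂y · ∂y/∂b = -8 × 1 = -8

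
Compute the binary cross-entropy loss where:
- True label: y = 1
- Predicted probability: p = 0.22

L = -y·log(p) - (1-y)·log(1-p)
L = 1.514

L = -1·log(0.22) - 0·log(0.78) = -log(0.22) = 1.514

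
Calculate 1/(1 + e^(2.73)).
0.06123

sigmoid(-2.73) = 1/(1 + e^(2.73)) = 1/(1 + 15.33) = 0.06123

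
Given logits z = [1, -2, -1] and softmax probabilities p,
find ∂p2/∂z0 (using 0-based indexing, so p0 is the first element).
∂p2/∂z0 = -0.09636

p = softmax(z) = [0.8438, 0.04201, 0.1142]
p2 = 0.1142, p0 = 0.8438

∂p2/∂z0 = -p2 × p0 = -0.1142 × 0.8438 = -0.09636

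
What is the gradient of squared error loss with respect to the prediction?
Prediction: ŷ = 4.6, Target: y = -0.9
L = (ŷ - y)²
∂L/∂ŷ = 11.0

∂L/∂ŷ = 2(ŷ - y) = 2(4.6 - -0.9) = 2(5.5) = 11.0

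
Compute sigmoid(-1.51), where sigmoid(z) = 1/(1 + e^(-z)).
0.1809

sigmoid(-1.51) = 1/(1 + e^(1.51)) = 1/(1 + 4.527) = 0.1809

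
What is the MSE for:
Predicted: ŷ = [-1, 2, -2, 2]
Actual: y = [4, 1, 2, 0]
MSE = 11.5

MSE = (1/4)((-1-4)² + (2-1)² + (-2-2)² + (2-0)²) = (1/4)(25 + 1 + 16 + 4) = 11.5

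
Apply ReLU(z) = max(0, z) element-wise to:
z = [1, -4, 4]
h = [1, 0, 4]

ReLU applied element-wise: max(0,1)=1, max(0,-4)=0, max(0,4)=4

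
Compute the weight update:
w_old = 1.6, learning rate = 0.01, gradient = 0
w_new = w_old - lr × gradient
w_new = 1.6

w_new = w - η·∂L/∂w = 1.6 - 0.01×(0) = 1.6 - (0) = 1.6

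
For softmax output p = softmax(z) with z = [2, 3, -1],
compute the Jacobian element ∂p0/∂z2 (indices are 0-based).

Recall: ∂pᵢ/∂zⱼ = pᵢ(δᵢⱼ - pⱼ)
∂p0/∂z2 = -0.003507

p = softmax(z) = [0.2654, 0.7214, 0.01321]
p0 = 0.2654, p2 = 0.01321

∂p0/∂z2 = -p0 × p2 = -0.2654 × 0.01321 = -0.003507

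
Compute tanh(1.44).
0.8937

tanh(1.44) = (e^(1.44) - e^(-1.44))/(e^(1.44) + e^(-1.44)) = 0.8937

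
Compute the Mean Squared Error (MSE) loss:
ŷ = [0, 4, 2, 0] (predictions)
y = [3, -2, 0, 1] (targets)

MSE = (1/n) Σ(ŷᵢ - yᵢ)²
MSE = 12.5

MSE = (1/4)((0-3)² + (4--2)² + (2-0)² + (0-1)²) = (1/4)(9 + 36 + 4 + 1) = 12.5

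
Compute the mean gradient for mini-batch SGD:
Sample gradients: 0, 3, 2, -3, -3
Average gradient = -0.2

Average = (1/5)(0 + 3 + 2 + -3 + -3) = -1/5 = -0.2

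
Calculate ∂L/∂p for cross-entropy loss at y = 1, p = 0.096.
∂L/∂p = -10.42

∂L/∂p = -y/p + (1-y)/(1-p) = -1/0.096 + 0 = -10.42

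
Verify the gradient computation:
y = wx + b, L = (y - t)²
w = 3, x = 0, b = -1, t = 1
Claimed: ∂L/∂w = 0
Correct

y = (3)(0) + -1 = -1
∂L/∂y = 2(y - t) = 2(-1 - 1) = -4
∂y/∂w = x = 0
∂L/∂w = -4 × 0 = 0

Claimed value: 0
Correct: The correct gradient is 0.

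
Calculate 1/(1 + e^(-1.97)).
0.8776

sigmoid(1.97) = 1/(1 + e^(-1.97)) = 1/(1 + 0.1395) = 0.8776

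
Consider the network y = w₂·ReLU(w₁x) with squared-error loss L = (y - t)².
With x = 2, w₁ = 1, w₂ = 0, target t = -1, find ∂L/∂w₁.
∂L/∂w₁ = 0

Forward pass:
z = w₁x = 1×2 = 2
h = ReLU(2) = 2
y = w₂h = 0×2 = 0

Backward pass:
∂L/∂y = 2(y - t) = 2(0 - -1) = 2
∂y/∂h = w₂ = 0
∂h/∂z = 1 (ReLU derivative)
∂z/∂w₁ = x = 2

∂L/∂w₁ = 2 × 0 × 1 × 2 = 0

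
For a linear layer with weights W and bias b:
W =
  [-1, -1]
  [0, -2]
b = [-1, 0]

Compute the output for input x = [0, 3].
y = [-4, -6]

Wx = [-1×0 + -1×3, 0×0 + -2×3]
   = [-3, -6]
y = Wx + b = [-3 + -1, -6 + 0] = [-4, -6]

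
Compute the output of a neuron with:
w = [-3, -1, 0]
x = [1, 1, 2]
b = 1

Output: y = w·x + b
y = -3

y = (-3)(1) + (-1)(1) + (0)(2) + 1 = -3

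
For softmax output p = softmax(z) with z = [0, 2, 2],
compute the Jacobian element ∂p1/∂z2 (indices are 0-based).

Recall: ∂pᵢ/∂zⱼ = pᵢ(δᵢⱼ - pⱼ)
∂p1/∂z2 = -0.2193

p = softmax(z) = [0.06338, 0.4683, 0.4683]
p1 = 0.4683, p2 = 0.4683

∂p1/∂z2 = -p1 × p2 = -0.4683 × 0.4683 = -0.2193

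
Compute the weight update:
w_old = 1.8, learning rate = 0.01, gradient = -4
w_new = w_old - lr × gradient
w_new = 1.84

w_new = w - η·∂L/∂w = 1.8 - 0.01×(-4) = 1.8 - (-0.04) = 1.84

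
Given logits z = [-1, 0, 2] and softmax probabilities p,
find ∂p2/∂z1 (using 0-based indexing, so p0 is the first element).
∂p2/∂z1 = -0.09636

p = softmax(z) = [0.04201, 0.1142, 0.8438]
p2 = 0.8438, p1 = 0.1142

∂p2/∂z1 = -p2 × p1 = -0.8438 × 0.1142 = -0.09636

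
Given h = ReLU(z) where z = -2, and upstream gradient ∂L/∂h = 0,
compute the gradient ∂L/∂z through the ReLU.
∂L/∂z = 0

h = ReLU(-2) = 0
Since z < 0: ∂h/∂z = 0
∂L/∂z = ∂L/∂h · ∂h/∂z = 0 × 0 = 0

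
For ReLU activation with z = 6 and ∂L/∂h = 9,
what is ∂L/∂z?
∂L/∂z = 9

h = ReLU(6) = 6
Since z > 0: ∂h/∂z = 1
∂L/∂z = ∂L/∂h · ∂h/∂z = 9 × 1 = 9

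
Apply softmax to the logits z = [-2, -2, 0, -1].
p = [0.0826, 0.0826, 0.6103, 0.2245]

exp(z) = [0.1353, 0.1353, 1, 0.3679]
Sum = 1.639
p = [0.0826, 0.0826, 0.6103, 0.2245]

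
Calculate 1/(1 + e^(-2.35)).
0.9129

sigmoid(2.35) = 1/(1 + e^(-2.35)) = 1/(1 + 0.09537) = 0.9129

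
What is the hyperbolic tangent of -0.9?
-0.7163

tanh(-0.9) = (e^(-0.9) - e^(0.9))/(e^(-0.9) + e^(0.9)) = -0.7163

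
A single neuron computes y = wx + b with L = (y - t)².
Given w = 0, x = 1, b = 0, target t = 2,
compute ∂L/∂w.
∂L/∂w = -4

y = wx + b = (0)(1) + 0 = 0
∂L/∂y = 2(y - t) = 2(0 - 2) = -4
∂y/∂w = x = 1
∂L/∂w = ∂L/∂y · ∂y/∂w = -4 × 1 = -4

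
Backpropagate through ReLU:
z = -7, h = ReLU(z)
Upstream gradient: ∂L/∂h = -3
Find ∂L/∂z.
∂L/∂z = 0

h = ReLU(-7) = 0
Since z < 0: ∂h/∂z = 0
∂L/∂z = ∂L/∂h · ∂h/∂z = -3 × 0 = 0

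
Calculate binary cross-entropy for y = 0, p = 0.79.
L = 1.561

L = -0·log(0.79) - 1·log(0.21) = -log(0.21) = 1.561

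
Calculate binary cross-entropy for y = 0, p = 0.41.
L = 0.5276

L = -0·log(0.41) - 1·log(0.59) = -log(0.59) = 0.5276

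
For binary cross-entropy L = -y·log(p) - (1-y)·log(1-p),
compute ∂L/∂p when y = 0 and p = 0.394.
∂L/∂p = 1.65

∂L/∂p = -y/p + (1-y)/(1-p) = 0 + 1/0.606 = 1.65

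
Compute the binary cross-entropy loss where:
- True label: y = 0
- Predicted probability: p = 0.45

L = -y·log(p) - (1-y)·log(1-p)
L = 0.5978

L = -0·log(0.45) - 1·log(0.55) = -log(0.55) = 0.5978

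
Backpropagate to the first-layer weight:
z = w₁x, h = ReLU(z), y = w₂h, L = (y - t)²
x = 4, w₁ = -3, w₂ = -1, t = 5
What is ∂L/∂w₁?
∂L/∂w₁ = 0

Forward pass:
z = w₁x = -3×4 = -12
h = ReLU(-12) = 0
y = w₂h = -1×0 = 0

Backward pass:
∂L/∂y = 2(y - t) = 2(0 - 5) = -10
∂y/∂h = w₂ = -1
∂h/∂z = 0 (ReLU derivative)
∂z/∂w₁ = x = 4

∂L/∂w₁ = -10 × -1 × 0 × 4 = 0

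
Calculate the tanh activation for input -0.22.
-0.2165

tanh(-0.22) = (e^(-0.22) - e^(0.22))/(e^(-0.22) + e^(0.22)) = -0.2165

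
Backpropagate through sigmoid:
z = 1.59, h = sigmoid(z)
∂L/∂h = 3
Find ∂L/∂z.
∂L/∂z = 0.4221

σ(1.59) = 0.8306
σ'(1.59) = σ(1.59)(1 - σ(1.59)) = 0.8306 × 0.1694 = 0.1407
∂L/∂z = ∂L/∂h · σ'(z) = 3 × 0.1407 = 0.4221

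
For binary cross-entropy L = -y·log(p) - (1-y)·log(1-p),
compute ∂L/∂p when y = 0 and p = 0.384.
∂L/∂p = 1.623

∂L/∂p = -y/p + (1-y)/(1-p) = 0 + 1/0.616 = 1.623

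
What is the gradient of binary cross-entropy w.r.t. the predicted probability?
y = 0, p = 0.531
∂L/∂p = 2.132

∂L/∂p = -y/p + (1-y)/(1-p) = 0 + 1/0.469 = 2.132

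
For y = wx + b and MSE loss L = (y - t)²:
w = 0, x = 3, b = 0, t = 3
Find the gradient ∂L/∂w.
∂L/∂w = -18

y = wx + b = (0)(3) + 0 = 0
∂L/∂y = 2(y - t) = 2(0 - 3) = -6
∂y/∂w = x = 3
∂L/∂w = ∂L/∂y · ∂y/∂w = -6 × 3 = -18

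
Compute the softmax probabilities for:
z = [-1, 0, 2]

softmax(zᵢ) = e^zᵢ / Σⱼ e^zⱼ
p = [0.042, 0.1142, 0.8438]

exp(z) = [0.3679, 1, 7.389]
Sum = 8.757
p = [0.042, 0.1142, 0.8438]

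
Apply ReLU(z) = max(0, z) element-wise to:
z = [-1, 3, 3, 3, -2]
h = [0, 3, 3, 3, 0]

ReLU applied element-wise: max(0,-1)=0, max(0,3)=3, max(0,3)=3, max(0,3)=3, max(0,-2)=0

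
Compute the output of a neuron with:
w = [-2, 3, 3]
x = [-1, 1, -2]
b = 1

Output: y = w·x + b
y = 0

y = (-2)(-1) + (3)(1) + (3)(-2) + 1 = 0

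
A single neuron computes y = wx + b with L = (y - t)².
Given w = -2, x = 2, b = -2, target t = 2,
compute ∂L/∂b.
∂L/∂b = -16

y = wx + b = (-2)(2) + -2 = -6
∂L/∂y = 2(y - t) = 2(-6 - 2) = -16
∂y/∂b = 1
∂L/∂b = ∂L/∂y · ∂y/∂b = -16 × 1 = -16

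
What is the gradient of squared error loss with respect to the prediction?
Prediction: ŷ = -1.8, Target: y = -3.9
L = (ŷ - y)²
∂L/∂ŷ = 4.2

∂L/∂ŷ = 2(ŷ - y) = 2(-1.8 - -3.9) = 2(2.1) = 4.2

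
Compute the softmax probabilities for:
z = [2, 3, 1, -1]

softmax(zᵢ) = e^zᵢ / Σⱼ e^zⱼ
p = [0.2418, 0.6572, 0.0889, 0.012]

exp(z) = [7.389, 20.09, 2.718, 0.3679]
Sum = 30.56
p = [0.2418, 0.6572, 0.0889, 0.012]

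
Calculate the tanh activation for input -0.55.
-0.5005

tanh(-0.55) = (e^(-0.55) - e^(0.55))/(e^(-0.55) + e^(0.55)) = -0.5005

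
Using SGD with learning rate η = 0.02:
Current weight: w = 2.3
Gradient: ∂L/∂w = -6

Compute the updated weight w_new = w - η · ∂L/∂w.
w_new = 2.42

w_new = w - η·∂L/∂w = 2.3 - 0.02×(-6) = 2.3 - (-0.12) = 2.42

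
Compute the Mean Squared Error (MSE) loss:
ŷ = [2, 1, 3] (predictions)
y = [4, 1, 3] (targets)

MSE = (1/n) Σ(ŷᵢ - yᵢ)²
MSE = 1.333

MSE = (1/3)((2-4)² + (1-1)² + (3-3)²) = (1/3)(4 + 0 + 0) = 1.333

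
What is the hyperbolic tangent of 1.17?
0.8243

tanh(1.17) = (e^(1.17) - e^(-1.17))/(e^(1.17) + e^(-1.17)) = 0.8243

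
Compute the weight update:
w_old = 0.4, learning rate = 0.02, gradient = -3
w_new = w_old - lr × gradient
w_new = 0.46

w_new = w - η·∂L/∂w = 0.4 - 0.02×(-3) = 0.4 - (-0.06) = 0.46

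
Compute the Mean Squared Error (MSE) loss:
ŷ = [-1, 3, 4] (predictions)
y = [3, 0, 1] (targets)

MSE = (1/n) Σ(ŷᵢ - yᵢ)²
MSE = 11.33

MSE = (1/3)((-1-3)² + (3-0)² + (4-1)²) = (1/3)(16 + 9 + 9) = 11.33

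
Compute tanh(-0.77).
-0.6469

tanh(-0.77) = (e^(-0.77) - e^(0.77))/(e^(-0.77) + e^(0.77)) = -0.6469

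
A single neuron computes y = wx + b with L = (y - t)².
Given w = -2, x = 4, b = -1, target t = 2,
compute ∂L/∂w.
∂L/∂w = -88

y = wx + b = (-2)(4) + -1 = -9
∂L/∂y = 2(y - t) = 2(-9 - 2) = -22
∂y/∂w = x = 4
∂L/∂w = ∂L/∂y · ∂y/∂w = -22 × 4 = -88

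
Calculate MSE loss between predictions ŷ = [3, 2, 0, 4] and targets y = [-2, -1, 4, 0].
MSE = 16.5

MSE = (1/4)((3--2)² + (2--1)² + (0-4)² + (4-0)²) = (1/4)(25 + 9 + 16 + 16) = 16.5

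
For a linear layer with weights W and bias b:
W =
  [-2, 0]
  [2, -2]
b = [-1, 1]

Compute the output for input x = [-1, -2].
y = [1, 3]

Wx = [-2×-1 + 0×-2, 2×-1 + -2×-2]
   = [2, 2]
y = Wx + b = [2 + -1, 2 + 1] = [1, 3]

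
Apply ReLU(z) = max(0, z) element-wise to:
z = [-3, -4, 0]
h = [0, 0, 0]

ReLU applied element-wise: max(0,-3)=0, max(0,-4)=0, max(0,0)=0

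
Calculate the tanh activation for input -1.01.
-0.7658

tanh(-1.01) = (e^(-1.01) - e^(1.01))/(e^(-1.01) + e^(1.01)) = -0.7658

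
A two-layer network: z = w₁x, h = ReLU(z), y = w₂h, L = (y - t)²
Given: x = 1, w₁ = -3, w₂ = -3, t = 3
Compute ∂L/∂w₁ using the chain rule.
∂L/∂w₁ = 0

Forward pass:
z = w₁x = -3×1 = -3
h = ReLU(-3) = 0
y = w₂h = -3×0 = 0

Backward pass:
∂L/∂y = 2(y - t) = 2(0 - 3) = -6
∂y/∂h = w₂ = -3
∂h/∂z = 0 (ReLU derivative)
∂z/∂w₁ = x = 1

∂L/∂w₁ = -6 × -3 × 0 × 1 = 0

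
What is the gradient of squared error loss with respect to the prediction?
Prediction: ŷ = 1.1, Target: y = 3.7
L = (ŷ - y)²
∂L/∂ŷ = -5.2

∂L/∂ŷ = 2(ŷ - y) = 2(1.1 - 3.7) = 2(-2.6) = -5.2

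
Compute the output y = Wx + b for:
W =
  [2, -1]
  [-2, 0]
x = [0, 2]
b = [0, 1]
y = [-2, 1]

Wx = [2×0 + -1×2, -2×0 + 0×2]
   = [-2, 0]
y = Wx + b = [-2 + 0, 0 + 1] = [-2, 1]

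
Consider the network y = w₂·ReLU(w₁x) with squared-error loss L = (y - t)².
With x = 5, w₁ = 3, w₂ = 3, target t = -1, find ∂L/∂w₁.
∂L/∂w₁ = 1380

Forward pass:
z = w₁x = 3×5 = 15
h = ReLU(15) = 15
y = w₂h = 3×15 = 45

Backward pass:
∂L/∂y = 2(y - t) = 2(45 - -1) = 92
∂y/∂h = w₂ = 3
∂h/∂z = 1 (ReLU derivative)
∂z/∂w₁ = x = 5

∂L/∂w₁ = 92 × 3 × 1 × 5 = 1380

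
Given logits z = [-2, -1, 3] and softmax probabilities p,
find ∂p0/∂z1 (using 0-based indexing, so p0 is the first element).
∂p0/∂z1 = -0.0001175

p = softmax(z) = [0.006573, 0.01787, 0.9756]
p0 = 0.006573, p1 = 0.01787

∂p0/∂z1 = -p0 × p1 = -0.006573 × 0.01787 = -0.0001175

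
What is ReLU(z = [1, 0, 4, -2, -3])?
h = [1, 0, 4, 0, 0]

ReLU applied element-wise: max(0,1)=1, max(0,0)=0, max(0,4)=4, max(0,-2)=0, max(0,-3)=0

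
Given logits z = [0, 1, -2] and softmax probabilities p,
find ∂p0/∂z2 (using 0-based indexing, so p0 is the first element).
∂p0/∂z2 = -0.009113

p = softmax(z) = [0.2595, 0.7054, 0.03512]
p0 = 0.2595, p2 = 0.03512

∂p0/∂z2 = -p0 × p2 = -0.2595 × 0.03512 = -0.009113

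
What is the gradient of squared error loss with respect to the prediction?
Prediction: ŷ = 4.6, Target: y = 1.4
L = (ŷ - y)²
∂L/∂ŷ = 6.4

∂L/∂ŷ = 2(ŷ - y) = 2(4.6 - 1.4) = 2(3.2) = 6.4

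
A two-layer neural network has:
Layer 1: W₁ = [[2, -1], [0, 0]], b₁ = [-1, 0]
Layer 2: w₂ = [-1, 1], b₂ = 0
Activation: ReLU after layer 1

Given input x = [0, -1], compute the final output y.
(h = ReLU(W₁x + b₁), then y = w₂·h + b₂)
y = 0

Layer 1 pre-activation: z₁ = [0, 0]
After ReLU: h = [0, 0]
Layer 2 output: y = -1×0 + 1×0 + 0 = 0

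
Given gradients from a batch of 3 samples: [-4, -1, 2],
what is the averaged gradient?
Average gradient = -1

Average = (1/3)(-4 + -1 + 2) = -3/3 = -1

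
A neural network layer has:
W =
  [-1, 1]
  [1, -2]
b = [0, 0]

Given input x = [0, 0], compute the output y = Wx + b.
y = [0, 0]

Wx = [-1×0 + 1×0, 1×0 + -2×0]
   = [0, 0]
y = Wx + b = [0 + 0, 0 + 0] = [0, 0]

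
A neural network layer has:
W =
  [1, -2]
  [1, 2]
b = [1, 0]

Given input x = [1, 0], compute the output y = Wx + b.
y = [2, 1]

Wx = [1×1 + -2×0, 1×1 + 2×0]
   = [1, 1]
y = Wx + b = [1 + 1, 1 + 0] = [2, 1]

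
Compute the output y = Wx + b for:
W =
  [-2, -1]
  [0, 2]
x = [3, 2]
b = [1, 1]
y = [-7, 5]

Wx = [-2×3 + -1×2, 0×3 + 2×2]
   = [-8, 4]
y = Wx + b = [-8 + 1, 4 + 1] = [-7, 5]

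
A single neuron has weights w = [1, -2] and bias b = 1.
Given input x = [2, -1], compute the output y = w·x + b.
y = 5

y = (1)(2) + (-2)(-1) + 1 = 5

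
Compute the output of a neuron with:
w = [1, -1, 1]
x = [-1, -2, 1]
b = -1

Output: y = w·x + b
y = 1

y = (1)(-1) + (-1)(-2) + (1)(1) + -1 = 1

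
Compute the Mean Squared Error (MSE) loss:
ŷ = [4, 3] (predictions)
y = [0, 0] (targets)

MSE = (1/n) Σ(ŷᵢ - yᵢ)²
MSE = 12.5

MSE = (1/2)((4-0)² + (3-0)²) = (1/2)(16 + 9) = 12.5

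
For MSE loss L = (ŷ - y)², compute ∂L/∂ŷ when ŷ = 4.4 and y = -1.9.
∂L/∂ŷ = 12.6

∂L/∂ŷ = 2(ŷ - y) = 2(4.4 - -1.9) = 2(6.3) = 12.6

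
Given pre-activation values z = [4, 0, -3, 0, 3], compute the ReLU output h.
h = [4, 0, 0, 0, 3]

ReLU applied element-wise: max(0,4)=4, max(0,0)=0, max(0,-3)=0, max(0,0)=0, max(0,3)=3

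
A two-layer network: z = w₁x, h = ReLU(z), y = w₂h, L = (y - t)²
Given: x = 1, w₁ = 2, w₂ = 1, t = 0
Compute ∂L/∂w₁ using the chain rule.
∂L/∂w₁ = 4

Forward pass:
z = w₁x = 2×1 = 2
h = ReLU(2) = 2
y = w₂h = 1×2 = 2

Backward pass:
∂L/∂y = 2(y - t) = 2(2 - 0) = 4
∂y/∂h = w₂ = 1
∂h/∂z = 1 (ReLU derivative)
∂z/∂w₁ = x = 1

∂L/∂w₁ = 4 × 1 × 1 × 1 = 4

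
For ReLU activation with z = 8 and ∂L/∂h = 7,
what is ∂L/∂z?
∂L/∂z = 7

h = ReLU(8) = 8
Since z > 0: ∂h/∂z = 1
∂L/∂z = ∂L/∂h · ∂h/∂z = 7 × 1 = 7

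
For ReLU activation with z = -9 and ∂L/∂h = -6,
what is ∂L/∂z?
∂L/∂z = 0

h = ReLU(-9) = 0
Since z < 0: ∂h/∂z = 0
∂L/∂z = ∂L/∂h · ∂h/∂z = -6 × 0 = 0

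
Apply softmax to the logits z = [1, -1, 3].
p = [0.1173, 0.0159, 0.8668]

exp(z) = [2.718, 0.3679, 20.09]
Sum = 23.17
p = [0.1173, 0.0159, 0.8668]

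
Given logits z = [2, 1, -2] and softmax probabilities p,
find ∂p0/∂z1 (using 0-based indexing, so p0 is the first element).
∂p0/∂z1 = -0.1915

p = softmax(z) = [0.7214, 0.2654, 0.01321]
p0 = 0.7214, p1 = 0.2654

∂p0/∂z1 = -p0 × p1 = -0.7214 × 0.2654 = -0.1915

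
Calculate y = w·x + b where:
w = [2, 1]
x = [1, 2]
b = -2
y = 2

y = (2)(1) + (1)(2) + -2 = 2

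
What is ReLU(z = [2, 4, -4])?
h = [2, 4, 0]

ReLU applied element-wise: max(0,2)=2, max(0,4)=4, max(0,-4)=0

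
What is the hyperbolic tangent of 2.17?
0.9743

tanh(2.17) = (e^(2.17) - e^(-2.17))/(e^(2.17) + e^(-2.17)) = 0.9743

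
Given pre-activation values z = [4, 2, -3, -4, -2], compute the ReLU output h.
h = [4, 2, 0, 0, 0]

ReLU applied element-wise: max(0,4)=4, max(0,2)=2, max(0,-3)=0, max(0,-4)=0, max(0,-2)=0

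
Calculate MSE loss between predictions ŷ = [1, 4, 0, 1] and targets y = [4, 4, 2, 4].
MSE = 5.5

MSE = (1/4)((1-4)² + (4-4)² + (0-2)² + (1-4)²) = (1/4)(9 + 0 + 4 + 9) = 5.5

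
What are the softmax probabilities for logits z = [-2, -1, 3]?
p = [0.0066, 0.0179, 0.9756]

exp(z) = [0.1353, 0.3679, 20.09]
Sum = 20.59
p = [0.0066, 0.0179, 0.9756]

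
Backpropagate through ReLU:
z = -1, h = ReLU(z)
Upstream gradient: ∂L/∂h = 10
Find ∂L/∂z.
∂L/∂z = 0

h = ReLU(-1) = 0
Since z < 0: ∂h/∂z = 0
∂L/∂z = ∂L/∂h · ∂h/∂z = 10 × 0 = 0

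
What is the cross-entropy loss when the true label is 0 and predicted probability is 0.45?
L = 0.5978

L = -0·log(0.45) - 1·log(0.55) = -log(0.55) = 0.5978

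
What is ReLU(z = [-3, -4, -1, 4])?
h = [0, 0, 0, 4]

ReLU applied element-wise: max(0,-3)=0, max(0,-4)=0, max(0,-1)=0, max(0,4)=4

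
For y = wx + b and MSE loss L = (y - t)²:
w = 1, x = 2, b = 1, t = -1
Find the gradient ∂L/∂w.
∂L/∂w = 16

y = wx + b = (1)(2) + 1 = 3
∂L/∂y = 2(y - t) = 2(3 - -1) = 8
∂y/∂w = x = 2
∂L/∂w = ∂L/∂y · ∂y/∂w = 8 × 2 = 16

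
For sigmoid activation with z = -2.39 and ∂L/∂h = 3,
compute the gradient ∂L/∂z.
∂L/∂z = 0.2307

σ(-2.39) = 0.08394
σ'(-2.39) = σ(-2.39)(1 - σ(-2.39)) = 0.08394 × 0.9161 = 0.07689
∂L/∂z = ∂L/∂h · σ'(z) = 3 × 0.07689 = 0.2307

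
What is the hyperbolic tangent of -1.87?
-0.9536

tanh(-1.87) = (e^(-1.87) - e^(1.87))/(e^(-1.87) + e^(1.87)) = -0.9536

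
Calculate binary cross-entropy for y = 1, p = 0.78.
L = 0.2485

L = -1·log(0.78) - 0·log(0.22) = -log(0.78) = 0.2485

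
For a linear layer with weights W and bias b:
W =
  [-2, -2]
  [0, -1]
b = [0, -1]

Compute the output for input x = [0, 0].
y = [0, -1]

Wx = [-2×0 + -2×0, 0×0 + -1×0]
   = [0, 0]
y = Wx + b = [0 + 0, 0 + -1] = [0, -1]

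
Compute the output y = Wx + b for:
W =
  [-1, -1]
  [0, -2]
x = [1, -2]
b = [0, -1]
y = [1, 3]

Wx = [-1×1 + -1×-2, 0×1 + -2×-2]
   = [1, 4]
y = Wx + b = [1 + 0, 4 + -1] = [1, 3]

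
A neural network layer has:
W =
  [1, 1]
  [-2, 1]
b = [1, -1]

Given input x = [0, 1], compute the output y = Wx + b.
y = [2, 0]

Wx = [1×0 + 1×1, -2×0 + 1×1]
   = [1, 1]
y = Wx + b = [1 + 1, 1 + -1] = [2, 0]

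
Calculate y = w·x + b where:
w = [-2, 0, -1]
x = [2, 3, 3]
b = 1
y = -6

y = (-2)(2) + (0)(3) + (-1)(3) + 1 = -6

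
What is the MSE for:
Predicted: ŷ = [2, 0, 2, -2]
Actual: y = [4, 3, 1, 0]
MSE = 4.5

MSE = (1/4)((2-4)² + (0-3)² + (2-1)² + (-2-0)²) = (1/4)(4 + 9 + 1 + 4) = 4.5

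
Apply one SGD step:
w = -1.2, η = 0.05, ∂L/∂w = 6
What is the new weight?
w_new = -1.5

w_new = w - η·∂L/∂w = -1.2 - 0.05×(6) = -1.2 - (0.3) = -1.5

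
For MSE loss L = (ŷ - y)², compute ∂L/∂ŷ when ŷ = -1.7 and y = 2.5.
∂L/∂ŷ = -8.4

∂L/∂ŷ = 2(ŷ - y) = 2(-1.7 - 2.5) = 2(-4.2) = -8.4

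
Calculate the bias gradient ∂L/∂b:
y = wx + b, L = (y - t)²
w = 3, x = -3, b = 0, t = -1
∂L/∂b = -16

y = wx + b = (3)(-3) + 0 = -9
∂L/∂y = 2(y - t) = 2(-9 - -1) = -16
∂y/∂b = 1
∂L/∂b = ∂L/∂y · ∂y/∂b = -16 × 1 = -16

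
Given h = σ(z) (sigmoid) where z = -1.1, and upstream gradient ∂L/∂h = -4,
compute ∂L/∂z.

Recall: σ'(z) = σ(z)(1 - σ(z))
∂L/∂z = -0.7495

σ(-1.1) = 0.2497
σ'(-1.1) = σ(-1.1)(1 - σ(-1.1)) = 0.2497 × 0.7503 = 0.1874
∂L/∂z = ∂L/∂h · σ'(z) = -4 × 0.1874 = -0.7495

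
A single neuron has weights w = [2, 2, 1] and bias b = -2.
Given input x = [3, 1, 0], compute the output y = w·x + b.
y = 6

y = (2)(3) + (2)(1) + (1)(0) + -2 = 6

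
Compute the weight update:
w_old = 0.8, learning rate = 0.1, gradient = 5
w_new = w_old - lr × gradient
w_new = 0.3

w_new = w - η·∂L/∂w = 0.8 - 0.1×(5) = 0.8 - (0.5) = 0.3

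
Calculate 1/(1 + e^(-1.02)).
0.735

sigmoid(1.02) = 1/(1 + e^(-1.02)) = 1/(1 + 0.3606) = 0.735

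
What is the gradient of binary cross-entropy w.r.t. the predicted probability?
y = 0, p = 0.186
∂L/∂p = 1.229

∂L/∂p = -y/p + (1-y)/(1-p) = 0 + 1/0.814 = 1.229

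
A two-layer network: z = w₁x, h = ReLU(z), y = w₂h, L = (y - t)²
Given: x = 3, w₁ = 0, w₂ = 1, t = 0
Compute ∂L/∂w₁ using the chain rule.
∂L/∂w₁ = 0

Forward pass:
z = w₁x = 0×3 = 0
h = ReLU(0) = 0
y = w₂h = 1×0 = 0

Backward pass:
∂L/∂y = 2(y - t) = 2(0 - 0) = 0
∂y/∂h = w₂ = 1
∂h/∂z = 0 (ReLU derivative)
∂z/∂w₁ = x = 3

∂L/∂w₁ = 0 × 1 × 0 × 3 = 0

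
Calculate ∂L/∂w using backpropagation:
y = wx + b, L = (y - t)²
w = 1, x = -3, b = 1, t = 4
∂L/∂w = 36

y = wx + b = (1)(-3) + 1 = -2
∂L/∂y = 2(y - t) = 2(-2 - 4) = -12
∂y/∂w = x = -3
∂L/∂w = ∂L/∂y · ∂y/∂w = -12 × -3 = 36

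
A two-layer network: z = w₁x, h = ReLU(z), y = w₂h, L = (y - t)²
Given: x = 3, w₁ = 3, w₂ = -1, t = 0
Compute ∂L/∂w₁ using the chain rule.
∂L/∂w₁ = 54

Forward pass:
z = w₁x = 3×3 = 9
h = ReLU(9) = 9
y = w₂h = -1×9 = -9

Backward pass:
∂L/∂y = 2(y - t) = 2(-9 - 0) = -18
∂y/∂h = w₂ = -1
∂h/∂z = 1 (ReLU derivative)
∂z/∂w₁ = x = 3

∂L/∂w₁ = -18 × -1 × 1 × 3 = 54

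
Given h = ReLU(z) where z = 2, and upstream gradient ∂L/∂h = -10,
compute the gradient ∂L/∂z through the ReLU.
∂L/∂z = -10

h = ReLU(2) = 2
Since z > 0: ∂h/∂z = 1
∂L/∂z = ∂L/∂h · ∂h/∂z = -10 × 1 = -10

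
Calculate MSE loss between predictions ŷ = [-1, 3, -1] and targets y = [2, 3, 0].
MSE = 3.333

MSE = (1/3)((-1-2)² + (3-3)² + (-1-0)²) = (1/3)(9 + 0 + 1) = 3.333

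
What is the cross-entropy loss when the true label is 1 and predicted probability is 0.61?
L = 0.4943

L = -1·log(0.61) - 0·log(0.39) = -log(0.61) = 0.4943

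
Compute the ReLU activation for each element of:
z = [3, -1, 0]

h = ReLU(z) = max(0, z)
h = [3, 0, 0]

ReLU applied element-wise: max(0,3)=3, max(0,-1)=0, max(0,0)=0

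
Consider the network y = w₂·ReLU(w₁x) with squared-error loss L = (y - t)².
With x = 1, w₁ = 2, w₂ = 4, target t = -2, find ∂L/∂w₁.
∂L/∂w₁ = 80

Forward pass:
z = w₁x = 2×1 = 2
h = ReLU(2) = 2
y = w₂h = 4×2 = 8

Backward pass:
∂L/∂y = 2(y - t) = 2(8 - -2) = 20
∂y/∂h = w₂ = 4
∂h/∂z = 1 (ReLU derivative)
∂z/∂w₁ = x = 1

∂L/∂w₁ = 20 × 4 × 1 × 1 = 80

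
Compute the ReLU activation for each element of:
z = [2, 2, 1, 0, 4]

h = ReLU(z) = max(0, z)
h = [2, 2, 1, 0, 4]

ReLU applied element-wise: max(0,2)=2, max(0,2)=2, max(0,1)=1, max(0,0)=0, max(0,4)=4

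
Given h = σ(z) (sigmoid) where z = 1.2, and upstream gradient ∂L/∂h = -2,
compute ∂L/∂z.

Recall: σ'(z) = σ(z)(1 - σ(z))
∂L/∂z = -0.3558

σ(1.2) = 0.7685
σ'(1.2) = σ(1.2)(1 - σ(1.2)) = 0.7685 × 0.2315 = 0.1779
∂L/∂z = ∂L/∂h · σ'(z) = -2 × 0.1779 = -0.3558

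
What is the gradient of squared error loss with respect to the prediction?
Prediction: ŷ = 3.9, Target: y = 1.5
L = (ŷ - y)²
∂L/∂ŷ = 4.8

∂L/∂ŷ = 2(ŷ - y) = 2(3.9 - 1.5) = 2(2.4) = 4.8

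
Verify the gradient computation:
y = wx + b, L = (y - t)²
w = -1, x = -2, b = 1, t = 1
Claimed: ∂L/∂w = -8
Correct

y = (-1)(-2) + 1 = 3
∂L/∂y = 2(y - t) = 2(3 - 1) = 4
∂y/∂w = x = -2
∂L/∂w = 4 × -2 = -8

Claimed value: -8
Correct: The correct gradient is -8.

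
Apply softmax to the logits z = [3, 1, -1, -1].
p = [0.8533, 0.1155, 0.0156, 0.0156]

exp(z) = [20.09, 2.718, 0.3679, 0.3679]
Sum = 23.54
p = [0.8533, 0.1155, 0.0156, 0.0156]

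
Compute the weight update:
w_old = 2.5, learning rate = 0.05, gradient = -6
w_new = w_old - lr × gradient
w_new = 2.8

w_new = w - η·∂L/∂w = 2.5 - 0.05×(-6) = 2.5 - (-0.3) = 2.8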